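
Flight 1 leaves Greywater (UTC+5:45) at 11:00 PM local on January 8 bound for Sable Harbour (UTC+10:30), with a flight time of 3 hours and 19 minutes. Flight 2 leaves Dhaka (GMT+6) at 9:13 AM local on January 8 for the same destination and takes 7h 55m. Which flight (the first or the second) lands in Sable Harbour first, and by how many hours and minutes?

the second, by 9 hours 26 minutes

Flight 1 in UTC: 11:00 PM − 5:45 = 5:15 PM on Jan 8.
+3 hours 19 minutes → arrive 8:34 PM UTC on Jan 8.
Flight 2 in UTC: 9:13 AM − 6:00 = 3:13 AM on Jan 8.
+7 hours 55 minutes → arrive 11:08 AM UTC on Jan 8.
Flight 2 lands earlier by 9 hours 26 minutes.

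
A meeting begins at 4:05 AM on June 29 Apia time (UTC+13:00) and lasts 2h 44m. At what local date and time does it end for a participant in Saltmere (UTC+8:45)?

2:34 AM on June 29

Convert start to UTC: 4:05 AM − 13:00 = 3:05 PM UTC on Jun 28.
Add 2 hours 44 minutes duration → 5:49 PM UTC.
Saltmere is UTC+8:45, so local end time = 5:49 PM + 8:45 = 2:34 AM on Jun 29.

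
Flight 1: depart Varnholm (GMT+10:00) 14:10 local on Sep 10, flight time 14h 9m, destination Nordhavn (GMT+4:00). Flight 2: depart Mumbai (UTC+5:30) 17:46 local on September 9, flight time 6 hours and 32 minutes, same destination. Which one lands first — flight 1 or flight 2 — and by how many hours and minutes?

the second, by 23 hours 31 minutes

Flight 1 in UTC: 14:10 − 10:00 = 04:10 on Sep 10.
+14 hours and 9 minutes → arrive 18:19 UTC on Sep 10.
Flight 2 in UTC: 17:46 − 5:30 = 12:16 on Sep 9.
+6 hours and 32 minutes → arrive 18:48 UTC on Sep 9.
Flight 2 lands earlier by 23 hours 31 minutes.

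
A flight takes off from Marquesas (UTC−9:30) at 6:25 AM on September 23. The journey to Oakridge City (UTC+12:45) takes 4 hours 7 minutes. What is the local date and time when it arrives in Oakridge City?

8:47 AM on September 24

Convert departure to UTC: 6:25 AM + 9:30 = 3:55 PM UTC on Sep 23.
Add 4 hours 7 minutes travel time → 8:02 PM UTC.
Oakridge City is UTC+12:45, so local arrival = 8:02 PM + 12:45 = 8:47 AM on Sep 24.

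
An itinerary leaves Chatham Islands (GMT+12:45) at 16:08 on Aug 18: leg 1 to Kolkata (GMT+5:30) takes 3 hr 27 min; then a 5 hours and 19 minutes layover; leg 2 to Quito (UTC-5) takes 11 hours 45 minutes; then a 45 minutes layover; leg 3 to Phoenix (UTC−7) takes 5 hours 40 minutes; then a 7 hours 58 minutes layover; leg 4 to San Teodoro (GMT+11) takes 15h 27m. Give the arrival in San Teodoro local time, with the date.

Convert departure to UTC: 16:08 − 12:45 = 03:23 UTC on Aug 18.
Add 3 hours and 27 minutes leg 1 → 06:50 UTC.
Add 5 hours and 19 minutes layover in Kolkata → 12:09 UTC.
Add 11 hours and 45 minutes leg 2 → 23:54 UTC.
Add 45 minutes layover in Quito → 00:39 UTC (Aug 19).
Add 5 hours 40 minutes leg 3 → 06:19 UTC.
Add 7 hours 58 minutes layover in Phoenix → 14:17 UTC.
Add 15 hours and 27 minutes leg 4 → 05:44 UTC (Aug 20).
San Teodoro is UTC+11:00, so local arrival = 05:44 + 11:00 = 16:44 on Aug 20.

16:44 on August 20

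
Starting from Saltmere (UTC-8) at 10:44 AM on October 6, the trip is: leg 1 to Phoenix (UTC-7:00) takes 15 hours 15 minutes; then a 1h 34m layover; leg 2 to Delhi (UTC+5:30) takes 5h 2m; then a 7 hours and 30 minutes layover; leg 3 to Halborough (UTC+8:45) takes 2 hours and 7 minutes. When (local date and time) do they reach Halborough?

10:57 AM on October 8

Convert departure to UTC: 10:44 AM + 8:00 = 6:44 PM UTC on Oct 6.
Add 15 hours and 15 minutes leg 1 → 9:59 AM UTC (Oct 7).
Add 1 hour and 34 minutes layover in Phoenix → 11:33 AM UTC.
Add 5 hours 2 minutes leg 2 → 4:35 PM UTC.
Add 7 hours 30 minutes layover in Delhi → 12:05 AM UTC (Oct 8).
Add 2 hours 7 minutes leg 3 → 2:12 AM UTC.
Halborough is UTC+8:45, so local arrival = 2:12 AM + 8:45 = 10:57 AM on Oct 8.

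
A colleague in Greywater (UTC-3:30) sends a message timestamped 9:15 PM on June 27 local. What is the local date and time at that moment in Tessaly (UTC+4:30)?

5:15 AM on June 28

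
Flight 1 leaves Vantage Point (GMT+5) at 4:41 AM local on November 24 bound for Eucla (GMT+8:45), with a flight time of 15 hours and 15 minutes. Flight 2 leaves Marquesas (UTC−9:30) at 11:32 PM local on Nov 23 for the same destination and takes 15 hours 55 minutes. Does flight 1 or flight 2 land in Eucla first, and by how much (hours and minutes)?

the first, by 10 hours 1 minute

Flight 1 in UTC: 4:41 AM − 5:00 = 11:41 PM on Nov 23.
+15 hours 15 minutes → arrive 2:56 PM UTC on Nov 24.
Flight 2 in UTC: 11:32 PM + 9:30 = 9:02 AM on Nov 24.
+15 hours 55 minutes → arrive 12:57 AM UTC on Nov 25.
Flight 1 lands earlier by 10 hours 1 minute.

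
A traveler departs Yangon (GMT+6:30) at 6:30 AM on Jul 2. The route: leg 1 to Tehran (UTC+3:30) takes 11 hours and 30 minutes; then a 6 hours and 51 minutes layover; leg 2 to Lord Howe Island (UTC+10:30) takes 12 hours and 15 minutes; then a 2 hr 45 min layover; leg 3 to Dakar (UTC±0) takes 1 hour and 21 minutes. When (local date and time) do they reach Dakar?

10:42 AM on Jul 3

Convert departure to UTC: 6:30 AM − 6:30 = 12:00 AM UTC on Jul 2.
Add 11 hours and 30 minutes leg 1 → 11:30 AM UTC.
Add 6 hours and 51 minutes layover in Tehran → 6:21 PM UTC.
Add 12 hours and 15 minutes leg 2 → 6:36 AM UTC (Jul 3).
Add 2 hours 45 minutes layover in Lord Howe Island → 9:21 AM UTC.
Add 1 hour and 21 minutes leg 3 → 10:42 AM UTC.
Dakar is UTC+0, so local arrival is the same: 10:42 AM on Jul 3.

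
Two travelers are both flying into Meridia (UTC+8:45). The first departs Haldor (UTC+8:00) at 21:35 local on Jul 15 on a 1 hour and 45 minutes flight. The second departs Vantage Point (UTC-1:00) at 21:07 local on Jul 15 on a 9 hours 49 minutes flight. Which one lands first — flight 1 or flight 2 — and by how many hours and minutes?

Flight 1 in UTC: 21:35 − 8:00 = 13:35 on Jul 15.
+1 hour 45 minutes → arrive 15:20 UTC on Jul 15.
Flight 2 in UTC: 21:07 + 1:00 = 22:07 on Jul 15.
+9 hours 49 minutes → arrive 07:56 UTC on Jul 16.
Flight 1 lands earlier by 16 hours 36 minutes.

the first, by 16 hours 36 minutes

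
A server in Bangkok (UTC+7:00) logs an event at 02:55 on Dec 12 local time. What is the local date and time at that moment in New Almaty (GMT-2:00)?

17:55 on Dec 11

In UTC: 02:55 − 7:00 = 19:55 on Dec 11.
New Almaty is UTC−2:00: 19:55 − 2:00 = 17:55 on Dec 11.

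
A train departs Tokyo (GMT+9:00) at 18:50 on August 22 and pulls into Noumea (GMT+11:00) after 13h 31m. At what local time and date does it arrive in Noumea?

10:21 on Aug 23

Convert departure to UTC: 18:50 − 9:00 = 09:50 UTC on Aug 22.
Add 13 hours 31 minutes travel time → 23:21 UTC.
Noumea is UTC+11:00, so local arrival = 23:21 + 11:00 = 10:21 on Aug 23.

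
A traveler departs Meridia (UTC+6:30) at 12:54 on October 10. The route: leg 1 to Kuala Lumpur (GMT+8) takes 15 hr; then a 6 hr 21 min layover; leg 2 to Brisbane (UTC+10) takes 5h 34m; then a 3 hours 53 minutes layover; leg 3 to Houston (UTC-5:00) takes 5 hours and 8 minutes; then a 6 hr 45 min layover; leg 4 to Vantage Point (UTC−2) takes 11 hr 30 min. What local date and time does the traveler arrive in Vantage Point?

Convert departure to UTC: 12:54 − 6:30 = 06:24 UTC on Oct 10.
Add 15 hours leg 1 → 21:24 UTC.
Add 6 hours 21 minutes layover in Kuala Lumpur → 03:45 UTC (Oct 11).
Add 5 hours 34 minutes leg 2 → 09:19 UTC.
Add 3 hours and 53 minutes layover in Brisbane → 13:12 UTC.
Add 5 hours 8 minutes leg 3 → 18:20 UTC.
Add 6 hours 45 minutes layover in Houston → 01:05 UTC (Oct 12).
Add 11 hours 30 minutes leg 4 → 12:35 UTC.
Vantage Point is UTC−2:00, so local arrival = 12:35 − 2:00 = 10:35 on Oct 12.

10:35 on Oct 12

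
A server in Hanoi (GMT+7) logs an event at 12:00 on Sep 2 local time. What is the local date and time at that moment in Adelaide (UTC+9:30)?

14:30 on September 2

Adelaide is 2:30 ahead of Hanoi.
Shift by the zone difference: 12:00 + 2:30 = 14:30 on Sep 2 in Adelaide.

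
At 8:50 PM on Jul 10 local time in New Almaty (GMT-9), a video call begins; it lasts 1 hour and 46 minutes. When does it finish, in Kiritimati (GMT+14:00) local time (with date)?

Convert start to UTC: 8:50 PM + 9:00 = 5:50 AM UTC on Jul 11.
Add 1 hour 46 minutes duration → 7:36 AM UTC.
Kiritimati is UTC+14:00, so local end time = 7:36 AM + 14:00 = 9:36 PM on Jul 11.

9:36 PM on July 11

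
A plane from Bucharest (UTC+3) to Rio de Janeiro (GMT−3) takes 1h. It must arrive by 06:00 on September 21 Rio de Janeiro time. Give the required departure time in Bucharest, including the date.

11:00 on September 21

Target arrival in UTC: 06:00 + 3:00 = 09:00 on Sep 21.
Subtract 1 hour → departure 08:00 UTC on Sep 21.
Bucharest is UTC+3:00: 08:00 + 3:00 = 11:00 on Sep 21.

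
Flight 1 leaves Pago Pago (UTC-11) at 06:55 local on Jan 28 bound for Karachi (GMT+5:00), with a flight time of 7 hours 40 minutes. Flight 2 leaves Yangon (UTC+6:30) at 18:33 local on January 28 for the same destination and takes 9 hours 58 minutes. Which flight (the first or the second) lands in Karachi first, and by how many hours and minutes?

Flight 1 in UTC: 06:55 + 11:00 = 17:55 on Jan 28.
+7 hours 40 minutes → arrive 01:35 UTC on Jan 29.
Flight 2 in UTC: 18:33 − 6:30 = 12:03 on Jan 28.
+9 hours 58 minutes → arrive 22:01 UTC on Jan 28.
Flight 2 lands earlier by 3 hours 34 minutes.

the second, by 3 hours 34 minutes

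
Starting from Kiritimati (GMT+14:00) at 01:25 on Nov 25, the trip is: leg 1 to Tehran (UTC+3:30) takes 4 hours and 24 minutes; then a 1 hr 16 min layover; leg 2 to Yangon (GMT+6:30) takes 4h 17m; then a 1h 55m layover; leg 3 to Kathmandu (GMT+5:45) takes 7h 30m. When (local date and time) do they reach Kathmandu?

Convert departure to UTC: 01:25 − 14:00 = 11:25 UTC on Nov 24.
Add 4 hours and 24 minutes leg 1 → 15:49 UTC.
Add 1 hour 16 minutes layover in Tehran → 17:05 UTC.
Add 4 hours and 17 minutes leg 2 → 21:22 UTC.
Add 1 hour and 55 minutes layover in Yangon → 23:17 UTC.
Add 7 hours and 30 minutes leg 3 → 06:47 UTC (Nov 25).
Kathmandu is UTC+5:45, so local arrival = 06:47 + 5:45 = 12:32 on Nov 25.

12:32 on November 25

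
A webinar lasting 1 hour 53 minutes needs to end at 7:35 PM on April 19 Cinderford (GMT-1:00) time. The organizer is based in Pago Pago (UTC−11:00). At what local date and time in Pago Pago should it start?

7:42 AM on Apr 19

Target end time in UTC: 7:35 PM + 1:00 = 8:35 PM on Apr 19.
Subtract 1 hour 53 minutes → start 6:42 PM UTC on Apr 19.
Pago Pago is UTC−11:00: 6:42 PM − 11:00 = 7:42 AM on Apr 19.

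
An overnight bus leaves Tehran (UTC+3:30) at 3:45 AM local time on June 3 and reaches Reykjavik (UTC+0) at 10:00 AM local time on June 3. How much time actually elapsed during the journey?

9 hours 45 minutes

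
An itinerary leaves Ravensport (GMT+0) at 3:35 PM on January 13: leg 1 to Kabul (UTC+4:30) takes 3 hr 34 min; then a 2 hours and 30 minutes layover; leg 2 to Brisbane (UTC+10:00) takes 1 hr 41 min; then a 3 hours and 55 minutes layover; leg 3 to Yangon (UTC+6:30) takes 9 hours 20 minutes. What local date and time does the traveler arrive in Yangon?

7:05 PM on Jan 14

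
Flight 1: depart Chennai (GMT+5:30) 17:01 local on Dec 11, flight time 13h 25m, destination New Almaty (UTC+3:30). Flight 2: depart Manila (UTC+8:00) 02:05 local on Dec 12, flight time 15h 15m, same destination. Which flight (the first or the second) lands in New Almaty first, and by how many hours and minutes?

the first, by 8 hours 24 minutes

Flight 1 in UTC: 17:01 − 5:30 = 11:31 on Dec 11.
+13 hours 25 minutes → arrive 00:56 UTC on Dec 12.
Flight 2 in UTC: 02:05 − 8:00 = 18:05 on Dec 11.
+15 hours and 15 minutes → arrive 09:20 UTC on Dec 12.
Flight 1 lands earlier by 8 hours 24 minutes.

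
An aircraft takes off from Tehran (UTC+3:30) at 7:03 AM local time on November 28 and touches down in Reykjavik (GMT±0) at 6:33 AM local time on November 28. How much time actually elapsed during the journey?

Departure in UTC: 7:03 AM − 3:30 = 3:33 AM on Nov 28.
Arrival is already UTC: 6:33 AM on Nov 28.
Elapsed = 6:33 AM − 3:33 AM = 3 hours.

3 hours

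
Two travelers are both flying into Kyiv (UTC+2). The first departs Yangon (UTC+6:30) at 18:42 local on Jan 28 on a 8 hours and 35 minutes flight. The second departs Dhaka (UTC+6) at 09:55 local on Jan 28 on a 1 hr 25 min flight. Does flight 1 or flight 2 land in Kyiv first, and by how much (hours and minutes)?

Flight 1 in UTC: 18:42 − 6:30 = 12:12 on Jan 28.
+8 hours and 35 minutes → arrive 20:47 UTC on Jan 28.
Flight 2 in UTC: 09:55 − 6:00 = 03:55 on Jan 28.
+1 hour 25 minutes → arrive 05:20 UTC on Jan 28.
Flight 2 lands earlier by 15 hours 27 minutes.

the second, by 15 hours 27 minutes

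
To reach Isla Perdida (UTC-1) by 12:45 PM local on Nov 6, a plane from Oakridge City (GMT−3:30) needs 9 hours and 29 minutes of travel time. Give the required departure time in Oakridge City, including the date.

Target arrival in UTC: 12:45 PM + 1:00 = 1:45 PM on Nov 6.
Subtract 9 hours and 29 minutes → departure 4:16 AM UTC on Nov 6.
Oakridge City is UTC−3:30: 4:16 AM − 3:30 = 12:46 AM on Nov 6.

12:46 AM on November 6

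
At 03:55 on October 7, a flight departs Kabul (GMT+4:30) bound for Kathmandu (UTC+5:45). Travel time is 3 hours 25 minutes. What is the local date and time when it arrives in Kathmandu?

08:35 on October 7

Kathmandu is 1:15 ahead of Kabul.
After 3 hours and 25 minutes it is 07:20 in Kabul.
Shift by the zone difference: 07:20 + 1:15 = 08:35 on Oct 7 in Kathmandu.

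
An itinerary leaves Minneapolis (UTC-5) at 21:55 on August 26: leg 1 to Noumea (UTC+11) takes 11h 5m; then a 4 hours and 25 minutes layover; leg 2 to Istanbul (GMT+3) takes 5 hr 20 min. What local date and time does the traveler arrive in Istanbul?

02:45 on August 28

Convert departure to UTC: 21:55 + 5:00 = 02:55 UTC on Aug 27.
Add 11 hours 5 minutes leg 1 → 14:00 UTC.
Add 4 hours 25 minutes layover in Noumea → 18:25 UTC.
Add 5 hours and 20 minutes leg 2 → 23:45 UTC.
Istanbul is UTC+3:00, so local arrival = 23:45 + 3:00 = 02:45 on Aug 28.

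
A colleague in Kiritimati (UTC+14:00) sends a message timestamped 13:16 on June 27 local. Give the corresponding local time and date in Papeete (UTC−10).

13:16 on Jun 26

Papeete is 24:00 behind Kiritimati.
Shift by the zone difference: 13:16 − 24:00 = 13:16 on Jun 26 in Papeete.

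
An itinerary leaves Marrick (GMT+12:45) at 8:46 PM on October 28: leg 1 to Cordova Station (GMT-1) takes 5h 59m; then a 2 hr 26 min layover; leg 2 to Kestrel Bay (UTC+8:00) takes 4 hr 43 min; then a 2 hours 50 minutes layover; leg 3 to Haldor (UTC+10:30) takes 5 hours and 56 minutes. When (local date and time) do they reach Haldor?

Convert departure to UTC: 8:46 PM − 12:45 = 8:01 AM UTC on Oct 28.
Add 5 hours 59 minutes leg 1 → 2:00 PM UTC.
Add 2 hours and 26 minutes layover in Cordova Station → 4:26 PM UTC.
Add 4 hours and 43 minutes leg 2 → 9:09 PM UTC.
Add 2 hours 50 minutes layover in Kestrel Bay → 11:59 PM UTC.
Add 5 hours 56 minutes leg 3 → 5:55 AM UTC (Oct 29).
Haldor is UTC+10:30, so local arrival = 5:55 AM + 10:30 = 4:25 PM on Oct 29.

4:25 PM on October 29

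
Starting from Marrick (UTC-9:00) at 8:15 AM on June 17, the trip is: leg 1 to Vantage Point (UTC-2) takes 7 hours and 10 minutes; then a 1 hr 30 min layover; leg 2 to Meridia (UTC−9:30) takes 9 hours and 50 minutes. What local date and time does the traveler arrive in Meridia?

2:15 AM on June 18

Convert departure to UTC: 8:15 AM + 9:00 = 5:15 PM UTC on Jun 17.
Add 7 hours and 10 minutes leg 1 → 12:25 AM UTC (Jun 18).
Add 1 hour 30 minutes layover in Vantage Point → 1:55 AM UTC.
Add 9 hours and 50 minutes leg 2 → 11:45 AM UTC.
Meridia is UTC−9:30, so local arrival = 11:45 AM − 9:30 = 2:15 AM on Jun 18.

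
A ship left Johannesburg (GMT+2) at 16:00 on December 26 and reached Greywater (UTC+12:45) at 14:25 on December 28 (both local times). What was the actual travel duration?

Departure in UTC: 16:00 − 2:00 = 14:00 on Dec 26.
Arrival in UTC: 14:25 − 12:45 = 01:40 on Dec 28.
Elapsed = 01:40 − 14:00 (+2 days) = 35 hours 40 minutes.

35 hours 40 minutes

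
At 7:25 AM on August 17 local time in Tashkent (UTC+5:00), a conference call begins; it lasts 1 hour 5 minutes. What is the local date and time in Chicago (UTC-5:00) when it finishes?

10:30 PM on August 16

Convert start to UTC: 7:25 AM − 5:00 = 2:25 AM UTC on Aug 17.
Add 1 hour and 5 minutes duration → 3:30 AM UTC.
Chicago is UTC−5:00, so local end time = 3:30 AM − 5:00 = 10:30 PM on Aug 16.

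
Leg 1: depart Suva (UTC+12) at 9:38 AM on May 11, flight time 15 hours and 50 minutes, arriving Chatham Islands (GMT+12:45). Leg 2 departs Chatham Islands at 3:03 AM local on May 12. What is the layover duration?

Convert departure to UTC: 9:38 AM − 12:00 = 9:38 PM UTC on May 10.
Add 15 hours and 50 minutes flight time → 1:28 PM UTC (May 11).
Chatham Islands is UTC+12:45, so local arrival = 1:28 PM + 12:45 = 2:13 AM on May 12.
Layover = 3:03 AM − 2:13 AM = 50 minutes.

50 minutes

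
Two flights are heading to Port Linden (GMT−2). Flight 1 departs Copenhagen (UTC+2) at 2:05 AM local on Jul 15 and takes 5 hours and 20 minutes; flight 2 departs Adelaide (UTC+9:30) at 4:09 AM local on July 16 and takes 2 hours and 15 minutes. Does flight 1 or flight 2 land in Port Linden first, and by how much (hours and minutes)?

the first, by 15 hours 29 minutes

Flight 1 in UTC: 2:05 AM − 2:00 = 12:05 AM on Jul 15.
+5 hours 20 minutes → arrive 5:25 AM UTC on Jul 15.
Flight 2 in UTC: 4:09 AM − 9:30 = 6:39 PM on Jul 15.
+2 hours 15 minutes → arrive 8:54 PM UTC on Jul 15.
Flight 1 lands earlier by 15 hours 29 minutes.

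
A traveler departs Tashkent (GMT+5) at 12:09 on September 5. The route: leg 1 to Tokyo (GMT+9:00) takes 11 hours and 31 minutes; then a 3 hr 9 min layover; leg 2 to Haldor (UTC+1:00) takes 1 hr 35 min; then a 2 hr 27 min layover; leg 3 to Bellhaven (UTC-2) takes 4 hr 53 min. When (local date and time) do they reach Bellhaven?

Convert departure to UTC: 12:09 − 5:00 = 07:09 UTC on Sep 5.
Add 11 hours 31 minutes leg 1 → 18:40 UTC.
Add 3 hours 9 minutes layover in Tokyo → 21:49 UTC.
Add 1 hour and 35 minutes leg 2 → 23:24 UTC.
Add 2 hours 27 minutes layover in Haldor → 01:51 UTC (Sep 6).
Add 4 hours and 53 minutes leg 3 → 06:44 UTC.
Bellhaven is UTC−2:00, so local arrival = 06:44 − 2:00 = 04:44 on Sep 6.

04:44 on September 6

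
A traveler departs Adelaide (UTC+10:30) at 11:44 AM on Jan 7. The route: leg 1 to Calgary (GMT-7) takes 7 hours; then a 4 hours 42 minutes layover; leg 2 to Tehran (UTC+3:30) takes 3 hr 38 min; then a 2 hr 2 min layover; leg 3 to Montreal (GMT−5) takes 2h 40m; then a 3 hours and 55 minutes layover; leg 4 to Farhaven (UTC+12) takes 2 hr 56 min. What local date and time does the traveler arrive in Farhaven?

4:07 PM on Jan 8

Convert departure to UTC: 11:44 AM − 10:30 = 1:14 AM UTC on Jan 7.
Add 7 hours leg 1 → 8:14 AM UTC.
Add 4 hours 42 minutes layover in Calgary → 12:56 PM UTC.
Add 3 hours 38 minutes leg 2 → 4:34 PM UTC.
Add 2 hours and 2 minutes layover in Tehran → 6:36 PM UTC.
Add 2 hours and 40 minutes leg 3 → 9:16 PM UTC.
Add 3 hours and 55 minutes layover in Montreal → 1:11 AM UTC (Jan 8).
Add 2 hours and 56 minutes leg 4 → 4:07 AM UTC.
Farhaven is UTC+12:00, so local arrival = 4:07 AM + 12:00 = 4:07 PM on Jan 8.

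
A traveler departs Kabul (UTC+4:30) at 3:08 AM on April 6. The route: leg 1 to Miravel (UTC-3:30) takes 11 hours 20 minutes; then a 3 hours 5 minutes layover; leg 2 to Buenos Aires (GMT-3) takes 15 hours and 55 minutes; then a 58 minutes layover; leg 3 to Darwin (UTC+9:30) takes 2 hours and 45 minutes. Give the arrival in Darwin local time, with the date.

6:11 PM on April 7

Convert departure to UTC: 3:08 AM − 4:30 = 10:38 PM UTC on Apr 5.
Add 11 hours and 20 minutes leg 1 → 9:58 AM UTC (Apr 6).
Add 3 hours 5 minutes layover in Miravel → 1:03 PM UTC.
Add 15 hours 55 minutes leg 2 → 4:58 AM UTC (Apr 7).
Add 58 minutes layover in Buenos Aires → 5:56 AM UTC.
Add 2 hours 45 minutes leg 3 → 8:41 AM UTC.
Darwin is UTC+9:30, so local arrival = 8:41 AM + 9:30 = 6:11 PM on Apr 7.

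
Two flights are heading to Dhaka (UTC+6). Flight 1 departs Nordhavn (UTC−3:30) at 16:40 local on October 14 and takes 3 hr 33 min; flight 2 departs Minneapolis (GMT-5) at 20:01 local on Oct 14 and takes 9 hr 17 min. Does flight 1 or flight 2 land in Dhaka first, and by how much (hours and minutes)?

the first, by 10 hours 35 minutes

Flight 1 in UTC: 16:40 + 3:30 = 20:10 on Oct 14.
+3 hours and 33 minutes → arrive 23:43 UTC on Oct 14.
Flight 2 in UTC: 20:01 + 5:00 = 01:01 on Oct 15.
+9 hours 17 minutes → arrive 10:18 UTC on Oct 15.
Flight 1 lands earlier by 10 hours 35 minutes.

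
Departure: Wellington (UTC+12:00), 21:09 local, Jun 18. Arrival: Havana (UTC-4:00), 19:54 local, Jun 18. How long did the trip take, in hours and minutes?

14 hours 45 minutes

Havana is 16:00 behind Wellington.
Clock-face elapsed time (ignoring zones) is −1 hour 15 minutes.
Actual elapsed = −1 hour 15 minutes + 16:00 = 14 hours 45 minutes.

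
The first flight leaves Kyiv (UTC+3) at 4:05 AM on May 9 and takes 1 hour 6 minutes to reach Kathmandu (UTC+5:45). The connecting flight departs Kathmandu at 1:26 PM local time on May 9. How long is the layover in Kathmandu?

Convert departure to UTC: 4:05 AM − 3:00 = 1:05 AM UTC on May 9.
Add 1 hour and 6 minutes flight time → 2:11 AM UTC.
Kathmandu is UTC+5:45, so local arrival = 2:11 AM + 5:45 = 7:56 AM on May 9.
Layover = 1:26 PM − 7:56 AM = 5 hours 30 minutes.

5 hours 30 minutes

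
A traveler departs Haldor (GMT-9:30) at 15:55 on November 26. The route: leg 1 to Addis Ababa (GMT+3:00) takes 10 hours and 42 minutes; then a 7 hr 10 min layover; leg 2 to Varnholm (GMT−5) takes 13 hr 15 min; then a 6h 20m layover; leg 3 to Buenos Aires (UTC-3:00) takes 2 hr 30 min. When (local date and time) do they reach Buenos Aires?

14:22 on November 28

Convert departure to UTC: 15:55 + 9:30 = 01:25 UTC on Nov 27.
Add 10 hours and 42 minutes leg 1 → 12:07 UTC.
Add 7 hours 10 minutes layover in Addis Ababa → 19:17 UTC.
Add 13 hours and 15 minutes leg 2 → 08:32 UTC (Nov 28).
Add 6 hours 20 minutes layover in Varnholm → 14:52 UTC.
Add 2 hours 30 minutes leg 3 → 17:22 UTC.
Buenos Aires is UTC−3:00, so local arrival = 17:22 − 3:00 = 14:22 on Nov 28.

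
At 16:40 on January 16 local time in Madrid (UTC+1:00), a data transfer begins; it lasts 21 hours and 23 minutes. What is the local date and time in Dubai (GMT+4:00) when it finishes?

Convert start to UTC: 16:40 − 1:00 = 15:40 UTC on Jan 16.
Add 21 hours and 23 minutes duration → 13:03 UTC (Jan 17).
Dubai is UTC+4:00, so local end time = 13:03 + 4:00 = 17:03 on Jan 17.

17:03 on January 17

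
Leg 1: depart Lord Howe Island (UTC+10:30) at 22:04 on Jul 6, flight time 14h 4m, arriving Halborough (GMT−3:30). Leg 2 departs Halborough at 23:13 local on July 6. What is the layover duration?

Convert departure to UTC: 22:04 − 10:30 = 11:34 UTC on Jul 6.
Add 14 hours and 4 minutes flight time → 01:38 UTC (Jul 7).
Halborough is UTC−3:30, so local arrival = 01:38 − 3:30 = 22:08 on Jul 6.
Layover = 23:13 − 22:08 = 1 hour 5 minutes.

1 hour 5 minutes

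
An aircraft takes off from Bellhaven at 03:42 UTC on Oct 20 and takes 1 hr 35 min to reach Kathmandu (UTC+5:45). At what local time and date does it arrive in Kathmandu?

11:02 on Oct 20

Departure is given in UTC: 03:42 on Oct 20.
Add 1 hour 35 minutes → 05:17 UTC.
Kathmandu is UTC+5:45: 05:17 + 5:45 = 11:02 on Oct 20.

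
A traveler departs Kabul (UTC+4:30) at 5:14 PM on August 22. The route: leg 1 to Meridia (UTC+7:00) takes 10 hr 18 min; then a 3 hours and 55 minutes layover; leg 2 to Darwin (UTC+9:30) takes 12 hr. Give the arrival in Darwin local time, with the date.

12:27 AM on August 24

Convert departure to UTC: 5:14 PM − 4:30 = 12:44 PM UTC on Aug 22.
Add 10 hours and 18 minutes leg 1 → 11:02 PM UTC.
Add 3 hours and 55 minutes layover in Meridia → 2:57 AM UTC (Aug 23).
Add 12 hours leg 2 → 2:57 PM UTC.
Darwin is UTC+9:30, so local arrival = 2:57 PM + 9:30 = 12:27 AM on Aug 24.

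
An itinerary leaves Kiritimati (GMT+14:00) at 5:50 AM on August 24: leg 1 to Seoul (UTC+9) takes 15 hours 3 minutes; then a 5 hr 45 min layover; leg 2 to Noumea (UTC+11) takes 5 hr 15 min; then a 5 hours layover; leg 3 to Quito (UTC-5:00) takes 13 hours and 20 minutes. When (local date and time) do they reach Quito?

7:13 AM on August 25

Convert departure to UTC: 5:50 AM − 14:00 = 3:50 PM UTC on Aug 23.
Add 15 hours and 3 minutes leg 1 → 6:53 AM UTC (Aug 24).
Add 5 hours 45 minutes layover in Seoul → 12:38 PM UTC.
Add 5 hours 15 minutes leg 2 → 5:53 PM UTC.
Add 5 hours layover in Noumea → 10:53 PM UTC.
Add 13 hours 20 minutes leg 3 → 12:13 PM UTC (Aug 25).
Quito is UTC−5:00, so local arrival = 12:13 PM − 5:00 = 7:13 AM on Aug 25.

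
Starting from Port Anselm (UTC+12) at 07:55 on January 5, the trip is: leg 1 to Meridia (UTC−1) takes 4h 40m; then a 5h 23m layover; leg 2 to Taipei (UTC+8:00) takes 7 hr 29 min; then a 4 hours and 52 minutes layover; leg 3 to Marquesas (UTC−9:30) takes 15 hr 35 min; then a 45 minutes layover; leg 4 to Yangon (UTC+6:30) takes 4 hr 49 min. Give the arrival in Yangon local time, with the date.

21:58 on Jan 6

Convert departure to UTC: 07:55 − 12:00 = 19:55 UTC on Jan 4.
Add 4 hours 40 minutes leg 1 → 00:35 UTC (Jan 5).
Add 5 hours 23 minutes layover in Meridia → 05:58 UTC.
Add 7 hours 29 minutes leg 2 → 13:27 UTC.
Add 4 hours and 52 minutes layover in Taipei → 18:19 UTC.
Add 15 hours and 35 minutes leg 3 → 09:54 UTC (Jan 6).
Add 45 minutes layover in Marquesas → 10:39 UTC.
Add 4 hours 49 minutes leg 4 → 15:28 UTC.
Yangon is UTC+6:30, so local arrival = 15:28 + 6:30 = 21:58 on Jan 6.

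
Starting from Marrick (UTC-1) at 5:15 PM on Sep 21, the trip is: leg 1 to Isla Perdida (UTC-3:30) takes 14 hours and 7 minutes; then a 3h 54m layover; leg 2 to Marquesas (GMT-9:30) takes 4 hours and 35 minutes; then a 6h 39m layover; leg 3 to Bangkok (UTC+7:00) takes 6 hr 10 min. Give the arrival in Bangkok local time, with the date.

Convert departure to UTC: 5:15 PM + 1:00 = 6:15 PM UTC on Sep 21.
Add 14 hours 7 minutes leg 1 → 8:22 AM UTC (Sep 22).
Add 3 hours 54 minutes layover in Isla Perdida → 12:16 PM UTC.
Add 4 hours and 35 minutes leg 2 → 4:51 PM UTC.
Add 6 hours and 39 minutes layover in Marquesas → 11:30 PM UTC.
Add 6 hours 10 minutes leg 3 → 5:40 AM UTC (Sep 23).
Bangkok is UTC+7:00, so local arrival = 5:40 AM + 7:00 = 12:40 PM on Sep 23.

12:40 PM on September 23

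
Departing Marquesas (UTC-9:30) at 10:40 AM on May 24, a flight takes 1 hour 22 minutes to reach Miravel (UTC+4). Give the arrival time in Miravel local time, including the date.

Convert departure to UTC: 10:40 AM + 9:30 = 8:10 PM UTC on May 24.
Add 1 hour 22 minutes travel time → 9:32 PM UTC.
Miravel is UTC+4:00, so local arrival = 9:32 PM + 4:00 = 1:32 AM on May 25.

1:32 AM on May 25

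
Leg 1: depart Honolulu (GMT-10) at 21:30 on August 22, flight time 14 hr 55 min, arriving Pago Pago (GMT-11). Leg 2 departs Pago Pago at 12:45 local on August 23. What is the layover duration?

Convert departure to UTC: 21:30 + 10:00 = 07:30 UTC on Aug 23.
Add 14 hours 55 minutes flight time → 22:25 UTC.
Pago Pago is UTC−11:00, so local arrival = 22:25 − 11:00 = 11:25 on Aug 23.
Layover = 12:45 − 11:25 = 1 hour 20 minutes.

1 hour 20 minutes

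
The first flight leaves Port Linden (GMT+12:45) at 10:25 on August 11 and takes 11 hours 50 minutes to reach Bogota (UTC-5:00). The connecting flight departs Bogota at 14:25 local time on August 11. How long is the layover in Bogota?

9 hours 55 minutes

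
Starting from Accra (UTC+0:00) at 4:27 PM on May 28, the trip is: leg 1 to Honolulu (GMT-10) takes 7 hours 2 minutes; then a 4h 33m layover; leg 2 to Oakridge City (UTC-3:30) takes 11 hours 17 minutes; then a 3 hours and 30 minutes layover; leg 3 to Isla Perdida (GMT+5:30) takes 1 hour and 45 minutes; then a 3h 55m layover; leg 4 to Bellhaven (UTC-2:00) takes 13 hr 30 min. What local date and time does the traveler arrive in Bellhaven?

Accra is at UTC+0, so departure is already 4:27 PM UTC on May 28.
Add 7 hours 2 minutes leg 1 → 11:29 PM UTC.
Add 4 hours 33 minutes layover in Honolulu → 4:02 AM UTC (May 29).
Add 11 hours 17 minutes leg 2 → 3:19 PM UTC.
Add 3 hours and 30 minutes layover in Oakridge City → 6:49 PM UTC.
Add 1 hour and 45 minutes leg 3 → 8:34 PM UTC.
Add 3 hours 55 minutes layover in Isla Perdida → 12:29 AM UTC (May 30).
Add 13 hours 30 minutes leg 4 → 1:59 PM UTC.
Bellhaven is UTC−2:00, so local arrival = 1:59 PM − 2:00 = 11:59 AM on May 30.

11:59 AM on May 30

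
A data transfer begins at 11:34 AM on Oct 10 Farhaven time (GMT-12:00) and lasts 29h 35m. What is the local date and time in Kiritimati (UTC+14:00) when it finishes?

7:09 PM on Oct 12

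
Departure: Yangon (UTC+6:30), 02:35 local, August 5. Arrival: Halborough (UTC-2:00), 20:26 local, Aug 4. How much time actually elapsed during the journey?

Halborough is 8:30 behind Yangon.
Clock-face elapsed time (ignoring zones) is −6 hours 9 minutes.
Actual elapsed = −6 hours 9 minutes + 8:30 = 2 hours 21 minutes.

2 hours 21 minutes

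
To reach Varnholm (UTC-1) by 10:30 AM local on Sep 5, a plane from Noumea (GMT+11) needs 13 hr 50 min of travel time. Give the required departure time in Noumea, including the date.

8:40 AM on September 5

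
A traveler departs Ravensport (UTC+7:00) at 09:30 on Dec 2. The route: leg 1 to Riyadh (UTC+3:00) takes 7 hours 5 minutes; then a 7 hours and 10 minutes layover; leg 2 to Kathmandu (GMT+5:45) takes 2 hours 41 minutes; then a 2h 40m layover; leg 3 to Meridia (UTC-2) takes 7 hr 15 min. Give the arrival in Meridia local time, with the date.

Convert departure to UTC: 09:30 − 7:00 = 02:30 UTC on Dec 2.
Add 7 hours 5 minutes leg 1 → 09:35 UTC.
Add 7 hours and 10 minutes layover in Riyadh → 16:45 UTC.
Add 2 hours and 41 minutes leg 2 → 19:26 UTC.
Add 2 hours and 40 minutes layover in Kathmandu → 22:06 UTC.
Add 7 hours 15 minutes leg 3 → 05:21 UTC (Dec 3).
Meridia is UTC−2:00, so local arrival = 05:21 − 2:00 = 03:21 on Dec 3.

03:21 on December 3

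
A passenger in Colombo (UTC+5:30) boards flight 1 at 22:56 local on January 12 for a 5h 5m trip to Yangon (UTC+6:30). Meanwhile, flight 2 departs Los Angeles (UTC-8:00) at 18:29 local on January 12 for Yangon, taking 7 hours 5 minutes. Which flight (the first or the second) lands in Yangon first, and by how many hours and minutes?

Flight 1 in UTC: 22:56 − 5:30 = 17:26 on Jan 12.
+5 hours and 5 minutes → arrive 22:31 UTC on Jan 12.
Flight 2 in UTC: 18:29 + 8:00 = 02:29 on Jan 13.
+7 hours and 5 minutes → arrive 09:34 UTC on Jan 13.
Flight 1 lands earlier by 11 hours 3 minutes.

the first, by 11 hours 3 minutes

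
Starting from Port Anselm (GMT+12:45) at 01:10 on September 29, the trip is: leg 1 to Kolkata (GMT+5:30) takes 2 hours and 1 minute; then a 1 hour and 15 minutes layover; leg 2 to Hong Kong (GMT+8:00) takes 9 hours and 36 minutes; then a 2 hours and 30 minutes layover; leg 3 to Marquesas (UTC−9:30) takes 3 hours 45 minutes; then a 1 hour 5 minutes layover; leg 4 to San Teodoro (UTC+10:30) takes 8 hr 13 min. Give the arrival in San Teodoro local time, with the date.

03:20 on Sep 30

Convert departure to UTC: 01:10 − 12:45 = 12:25 UTC on Sep 28.
Add 2 hours 1 minute leg 1 → 14:26 UTC.
Add 1 hour and 15 minutes layover in Kolkata → 15:41 UTC.
Add 9 hours 36 minutes leg 2 → 01:17 UTC (Sep 29).
Add 2 hours 30 minutes layover in Hong Kong → 03:47 UTC.
Add 3 hours and 45 minutes leg 3 → 07:32 UTC.
Add 1 hour 5 minutes layover in Marquesas → 08:37 UTC.
Add 8 hours 13 minutes leg 4 → 16:50 UTC.
San Teodoro is UTC+10:30, so local arrival = 16:50 + 10:30 = 03:20 on Sep 30.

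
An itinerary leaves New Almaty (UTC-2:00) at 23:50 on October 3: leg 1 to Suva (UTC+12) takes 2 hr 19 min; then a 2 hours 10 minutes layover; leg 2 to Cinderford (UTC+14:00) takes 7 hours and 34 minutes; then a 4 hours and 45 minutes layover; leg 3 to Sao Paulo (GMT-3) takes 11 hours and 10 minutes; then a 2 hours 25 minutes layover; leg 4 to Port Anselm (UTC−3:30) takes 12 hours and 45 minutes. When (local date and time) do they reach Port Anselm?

Convert departure to UTC: 23:50 + 2:00 = 01:50 UTC on Oct 4.
Add 2 hours and 19 minutes leg 1 → 04:09 UTC.
Add 2 hours and 10 minutes layover in Suva → 06:19 UTC.
Add 7 hours 34 minutes leg 2 → 13:53 UTC.
Add 4 hours 45 minutes layover in Cinderford → 18:38 UTC.
Add 11 hours and 10 minutes leg 3 → 05:48 UTC (Oct 5).
Add 2 hours and 25 minutes layover in Sao Paulo → 08:13 UTC.
Add 12 hours 45 minutes leg 4 → 20:58 UTC.
Port Anselm is UTC−3:30, so local arrival = 20:58 − 3:30 = 17:28 on Oct 5.

17:28 on October 5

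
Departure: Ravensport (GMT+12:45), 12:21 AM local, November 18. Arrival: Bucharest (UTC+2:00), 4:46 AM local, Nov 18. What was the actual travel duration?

Departure in UTC: 12:21 AM − 12:45 = 11:36 AM on Nov 17.
Arrival in UTC: 4:46 AM − 2:00 = 2:46 AM on Nov 18.
Elapsed = 2:46 AM − 11:36 AM (+1 day) = 15 hours 10 minutes.

15 hours 10 minutes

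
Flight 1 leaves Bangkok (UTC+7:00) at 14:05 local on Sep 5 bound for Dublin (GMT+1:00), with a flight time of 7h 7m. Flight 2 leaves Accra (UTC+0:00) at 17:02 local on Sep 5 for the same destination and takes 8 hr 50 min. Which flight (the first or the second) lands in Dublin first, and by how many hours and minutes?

Flight 1 in UTC: 14:05 − 7:00 = 07:05 on Sep 5.
+7 hours 7 minutes → arrive 14:12 UTC on Sep 5.
Flight 2 departs at 17:02 UTC (Sep 5).
+8 hours and 50 minutes → arrive 01:52 UTC on Sep 6.
Flight 1 lands earlier by 11 hours 40 minutes.

the first, by 11 hours 40 minutes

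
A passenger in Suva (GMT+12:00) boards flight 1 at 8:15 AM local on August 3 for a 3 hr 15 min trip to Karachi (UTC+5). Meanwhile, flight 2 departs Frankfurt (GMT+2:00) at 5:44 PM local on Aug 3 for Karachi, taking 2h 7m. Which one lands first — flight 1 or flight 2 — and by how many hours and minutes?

the first, by 18 hours 21 minutes

Flight 1 in UTC: 8:15 AM − 12:00 = 8:15 PM on Aug 2.
+3 hours 15 minutes → arrive 11:30 PM UTC on Aug 2.
Flight 2 in UTC: 5:44 PM − 2:00 = 3:44 PM on Aug 3.
+2 hours 7 minutes → arrive 5:51 PM UTC on Aug 3.
Flight 1 lands earlier by 18 hours 21 minutes.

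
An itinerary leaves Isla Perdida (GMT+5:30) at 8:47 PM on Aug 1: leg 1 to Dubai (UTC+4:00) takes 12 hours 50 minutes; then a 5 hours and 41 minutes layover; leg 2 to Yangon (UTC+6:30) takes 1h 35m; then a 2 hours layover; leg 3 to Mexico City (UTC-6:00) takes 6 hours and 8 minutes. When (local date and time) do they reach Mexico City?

1:31 PM on August 2

Convert departure to UTC: 8:47 PM − 5:30 = 3:17 PM UTC on Aug 1.
Add 12 hours 50 minutes leg 1 → 4:07 AM UTC (Aug 2).
Add 5 hours and 41 minutes layover in Dubai → 9:48 AM UTC.
Add 1 hour 35 minutes leg 2 → 11:23 AM UTC.
Add 2 hours layover in Yangon → 1:23 PM UTC.
Add 6 hours 8 minutes leg 3 → 7:31 PM UTC.
Mexico City is UTC−6:00, so local arrival = 7:31 PM − 6:00 = 1:31 PM on Aug 2.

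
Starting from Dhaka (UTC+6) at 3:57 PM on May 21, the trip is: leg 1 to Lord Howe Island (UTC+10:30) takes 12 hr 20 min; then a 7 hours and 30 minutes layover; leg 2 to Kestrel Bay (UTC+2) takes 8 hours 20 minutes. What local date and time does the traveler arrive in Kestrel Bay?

Convert departure to UTC: 3:57 PM − 6:00 = 9:57 AM UTC on May 21.
Add 12 hours 20 minutes leg 1 → 10:17 PM UTC.
Add 7 hours and 30 minutes layover in Lord Howe Island → 5:47 AM UTC (May 22).
Add 8 hours 20 minutes leg 2 → 2:07 PM UTC.
Kestrel Bay is UTC+2:00, so local arrival = 2:07 PM + 2:00 = 4:07 PM on May 22.

4:07 PM on May 22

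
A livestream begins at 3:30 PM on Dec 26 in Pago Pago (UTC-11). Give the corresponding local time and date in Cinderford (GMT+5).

7:30 AM on December 27

Cinderford is 16:00 ahead of Pago Pago.
Shift by the zone difference: 3:30 PM + 16:00 = 7:30 AM on Dec 27 in Cinderford.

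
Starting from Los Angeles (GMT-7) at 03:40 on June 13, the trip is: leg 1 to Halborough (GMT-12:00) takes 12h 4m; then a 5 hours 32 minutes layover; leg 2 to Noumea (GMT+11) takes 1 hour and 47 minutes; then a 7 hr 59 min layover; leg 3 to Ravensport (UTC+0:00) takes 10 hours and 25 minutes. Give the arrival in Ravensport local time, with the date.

Convert departure to UTC: 03:40 + 7:00 = 10:40 UTC on Jun 13.
Add 12 hours and 4 minutes leg 1 → 22:44 UTC.
Add 5 hours 32 minutes layover in Halborough → 04:16 UTC (Jun 14).
Add 1 hour and 47 minutes leg 2 → 06:03 UTC.
Add 7 hours and 59 minutes layover in Noumea → 14:02 UTC.
Add 10 hours and 25 minutes leg 3 → 00:27 UTC (Jun 15).
Ravensport is UTC+0, so local arrival is the same: 00:27 on Jun 15.

00:27 on Jun 15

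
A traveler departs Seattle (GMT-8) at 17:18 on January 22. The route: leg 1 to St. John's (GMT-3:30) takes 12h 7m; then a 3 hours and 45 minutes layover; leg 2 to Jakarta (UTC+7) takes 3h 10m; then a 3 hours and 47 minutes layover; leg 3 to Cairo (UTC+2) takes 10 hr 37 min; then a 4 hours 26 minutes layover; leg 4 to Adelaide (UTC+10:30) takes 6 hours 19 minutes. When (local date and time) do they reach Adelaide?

07:59 on January 25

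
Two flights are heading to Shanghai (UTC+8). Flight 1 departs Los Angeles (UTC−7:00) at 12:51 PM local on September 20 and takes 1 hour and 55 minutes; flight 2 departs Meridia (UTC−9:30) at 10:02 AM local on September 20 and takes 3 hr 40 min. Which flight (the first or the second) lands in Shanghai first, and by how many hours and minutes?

the first, by 1 hour 26 minutes

Flight 1 in UTC: 12:51 PM + 7:00 = 7:51 PM on Sep 20.
+1 hour 55 minutes → arrive 9:46 PM UTC on Sep 20.
Flight 2 in UTC: 10:02 AM + 9:30 = 7:32 PM on Sep 20.
+3 hours and 40 minutes → arrive 11:12 PM UTC on Sep 20.
Flight 1 lands earlier by 1 hour 26 minutes.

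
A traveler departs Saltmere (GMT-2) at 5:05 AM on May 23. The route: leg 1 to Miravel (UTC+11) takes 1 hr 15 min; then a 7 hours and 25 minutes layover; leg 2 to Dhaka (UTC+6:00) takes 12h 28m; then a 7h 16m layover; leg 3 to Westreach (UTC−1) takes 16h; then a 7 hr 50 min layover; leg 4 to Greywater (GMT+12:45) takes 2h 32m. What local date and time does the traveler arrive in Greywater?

2:36 AM on May 26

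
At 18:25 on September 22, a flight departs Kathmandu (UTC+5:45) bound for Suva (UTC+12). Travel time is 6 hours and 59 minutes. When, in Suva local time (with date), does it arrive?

Suva is 6:15 ahead of Kathmandu.
After 6 hours and 59 minutes it is 01:24 (Sep 23) in Kathmandu.
Shift by the zone difference: 01:24 + 6:15 = 07:39 on Sep 23 in Suva.

07:39 on September 23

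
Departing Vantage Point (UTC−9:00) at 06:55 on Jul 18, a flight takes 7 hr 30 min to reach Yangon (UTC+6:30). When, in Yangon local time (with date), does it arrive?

05:55 on July 19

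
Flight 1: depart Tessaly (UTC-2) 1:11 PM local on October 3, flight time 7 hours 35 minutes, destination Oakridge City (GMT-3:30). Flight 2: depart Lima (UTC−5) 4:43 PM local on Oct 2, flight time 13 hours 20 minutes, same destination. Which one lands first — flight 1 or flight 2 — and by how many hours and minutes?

Flight 1 in UTC: 1:11 PM + 2:00 = 3:11 PM on Oct 3.
+7 hours and 35 minutes → arrive 10:46 PM UTC on Oct 3.
Flight 2 in UTC: 4:43 PM + 5:00 = 9:43 PM on Oct 2.
+13 hours and 20 minutes → arrive 11:03 AM UTC on Oct 3.
Flight 2 lands earlier by 11 hours 43 minutes.

the second, by 11 hours 43 minutes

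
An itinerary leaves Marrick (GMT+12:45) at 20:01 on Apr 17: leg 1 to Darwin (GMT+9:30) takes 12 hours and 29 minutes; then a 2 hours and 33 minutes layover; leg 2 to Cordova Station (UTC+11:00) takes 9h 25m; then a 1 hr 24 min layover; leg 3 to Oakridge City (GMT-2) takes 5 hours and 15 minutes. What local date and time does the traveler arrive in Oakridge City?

Convert departure to UTC: 20:01 − 12:45 = 07:16 UTC on Apr 17.
Add 12 hours 29 minutes leg 1 → 19:45 UTC.
Add 2 hours 33 minutes layover in Darwin → 22:18 UTC.
Add 9 hours 25 minutes leg 2 → 07:43 UTC (Apr 18).
Add 1 hour and 24 minutes layover in Cordova Station → 09:07 UTC.
Add 5 hours and 15 minutes leg 3 → 14:22 UTC.
Oakridge City is UTC−2:00, so local arrival = 14:22 − 2:00 = 12:22 on Apr 18.

12:22 on April 18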